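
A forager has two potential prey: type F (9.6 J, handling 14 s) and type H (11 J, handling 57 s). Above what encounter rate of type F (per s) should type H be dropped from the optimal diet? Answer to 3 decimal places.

At the threshold, the rate on type F alone equals the profitability of type H: λ·9.6/(1 + λ·14) = 11/57 = 0.193.
Rearranging, λ(9.6 − 0.193×14) = 0.193, so λ = 0.193/6.898 = 0.02798 per s.

0.028 per s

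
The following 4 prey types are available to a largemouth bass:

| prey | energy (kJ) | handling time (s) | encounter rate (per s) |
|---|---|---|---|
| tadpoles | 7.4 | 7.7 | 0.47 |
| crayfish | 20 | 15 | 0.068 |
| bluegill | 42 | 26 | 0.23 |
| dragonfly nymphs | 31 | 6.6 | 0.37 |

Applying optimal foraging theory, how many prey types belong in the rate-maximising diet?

Rank by E/h (kJ/s): dragonfly nymphs 4.7, bluegill 1.62, crayfish 1.33, tadpoles 0.961. Include each in turn until the next type's E/h falls below the running intake rate.
Rate on top 1: 3.332. bluegill: 1.62 < 3.332 → exclude; stop.
Optimal diet: dragonfly nymphs — 1 of 4 types.

1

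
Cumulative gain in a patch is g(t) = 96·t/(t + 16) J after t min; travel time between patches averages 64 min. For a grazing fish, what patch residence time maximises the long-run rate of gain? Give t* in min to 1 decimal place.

32.0 min

By the marginal value theorem, leave when the instantaneous gain rate g'(t) equals the habitat-wide average g(t)/(T + t).
g'(t) = 96·16/(t + 16)². Setting 96·16/(t+16)² = 96t/[(t+16)(64+t)] gives 16(64+t) = t(t+16), so t² = 16×64 = 1024.
t* = √1024 = 32 min.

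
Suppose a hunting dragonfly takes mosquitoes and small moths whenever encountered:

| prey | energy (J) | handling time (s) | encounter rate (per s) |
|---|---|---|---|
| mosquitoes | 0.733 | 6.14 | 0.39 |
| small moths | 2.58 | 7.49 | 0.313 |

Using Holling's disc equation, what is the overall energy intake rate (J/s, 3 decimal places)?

0.191 J/s

R = (0.39×0.733 + 0.313×2.58) / (1 + 0.39×6.14 + 0.313×7.49) = 1.093/5.739 = 0.1905 J/s.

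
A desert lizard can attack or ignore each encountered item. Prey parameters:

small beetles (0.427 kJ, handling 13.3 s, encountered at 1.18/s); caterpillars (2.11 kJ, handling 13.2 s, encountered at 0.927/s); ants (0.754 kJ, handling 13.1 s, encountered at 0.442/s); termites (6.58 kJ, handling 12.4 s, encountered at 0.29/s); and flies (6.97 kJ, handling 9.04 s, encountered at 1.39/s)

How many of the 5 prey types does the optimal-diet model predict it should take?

1

Profitabilities (E/h, kJ/s): flies 0.771, termites 0.531, caterpillars 0.16, ants 0.0576, small beetles 0.0321. Add prey in this order while the next type's profitability exceeds the intake rate on those already taken.
Rate on top 1: 0.7142. termites: 0.531 < 0.7142 → exclude; stop.
Optimal diet: flies — 1 of 5 types.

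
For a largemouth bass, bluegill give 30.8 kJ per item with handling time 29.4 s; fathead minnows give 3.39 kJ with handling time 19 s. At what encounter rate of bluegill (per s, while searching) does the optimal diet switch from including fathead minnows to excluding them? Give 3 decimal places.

At the threshold, the rate on bluegill alone equals the profitability of fathead minnows: λ·30.8/(1 + λ·29.4) = 3.39/19 = 0.1784.
Rearranging, λ(30.8 − 0.1784×29.4) = 0.1784, so λ = 0.1784/25.55 = 0.006982 per s.

0.007 per s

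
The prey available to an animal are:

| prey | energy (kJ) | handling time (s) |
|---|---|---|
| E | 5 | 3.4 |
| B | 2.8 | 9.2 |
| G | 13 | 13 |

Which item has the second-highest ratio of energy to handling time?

Profitability E/h (kJ/s): E = 5/3.4 = 1.47, B = 2.8/9.2 = 0.304, G = 13/13 = 1.
Ranked: E > G > B.

G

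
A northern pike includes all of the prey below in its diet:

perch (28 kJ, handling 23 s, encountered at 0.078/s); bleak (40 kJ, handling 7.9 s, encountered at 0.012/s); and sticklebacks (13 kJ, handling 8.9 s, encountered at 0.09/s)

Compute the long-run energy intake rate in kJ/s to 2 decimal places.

1.04 kJ/s

R = Σλ_iE_i / (1 + Σλ_ih_i)
Numerator: 0.078×28 + 0.012×40 + 0.09×13 = 3.834
Denominator: 1 + 0.078×23 + 0.012×7.9 + 0.09×8.9 = 3.69
R = 3.834/3.69 = 1.039 kJ/s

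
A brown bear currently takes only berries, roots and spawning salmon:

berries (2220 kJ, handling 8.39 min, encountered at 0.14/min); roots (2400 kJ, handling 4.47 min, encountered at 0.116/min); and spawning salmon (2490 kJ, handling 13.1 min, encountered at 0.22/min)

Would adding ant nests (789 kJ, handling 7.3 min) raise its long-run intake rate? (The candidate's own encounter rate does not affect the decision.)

On berries, roots and spawning salmon alone, R = ΣλE/(1+Σλh) = 1137/5.575 = 203.9 kJ/min.
Profitability of ant nests: 789/7.3 = 108.1 kJ/min.
108.1 < 203.9, so adding ant nests would lower the average — exclude it.

No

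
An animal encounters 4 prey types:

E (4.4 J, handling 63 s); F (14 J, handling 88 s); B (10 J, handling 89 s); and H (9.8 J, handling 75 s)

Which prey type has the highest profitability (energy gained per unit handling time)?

F

Profitability E/h (J/s): E = 4.4/63 = 0.0698, F = 14/88 = 0.159, B = 10/89 = 0.112, H = 9.8/75 = 0.131.
Ranked: F > H > B > E.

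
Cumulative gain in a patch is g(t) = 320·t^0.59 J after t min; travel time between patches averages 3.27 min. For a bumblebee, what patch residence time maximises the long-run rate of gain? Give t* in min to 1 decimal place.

Maximise g(t)/(T+t): set derivative to zero → g'(t)(T+t) = g(t).
g'(t) = 0.59·320·t^-0.41. Setting 0.59·320·t^-0.41 = 320·t^0.59/(3.27+t) gives 0.59(3.27+t) = t, so 0.41·t = 0.59×3.27.
t* = 0.59×3.27/0.41 = 4.706 min.

4.7 min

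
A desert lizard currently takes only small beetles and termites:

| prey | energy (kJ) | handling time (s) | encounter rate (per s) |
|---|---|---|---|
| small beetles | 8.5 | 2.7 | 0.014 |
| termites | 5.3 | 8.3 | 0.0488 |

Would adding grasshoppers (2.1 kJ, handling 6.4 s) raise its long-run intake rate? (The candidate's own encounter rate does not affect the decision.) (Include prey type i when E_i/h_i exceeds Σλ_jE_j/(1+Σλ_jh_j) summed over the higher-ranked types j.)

Yes

Intake rate on the current diet: R = (0.014×8.5 + 0.0488×5.3) / (1 + 0.014×2.7 + 0.0488×8.3) = 0.3776/1.443 = 0.2617 kJ/s.
Profitability of grasshoppers: 2.1/6.4 = 0.3281 kJ/s.
Since 0.3281 > R, including grasshoppers increases the long-run rate.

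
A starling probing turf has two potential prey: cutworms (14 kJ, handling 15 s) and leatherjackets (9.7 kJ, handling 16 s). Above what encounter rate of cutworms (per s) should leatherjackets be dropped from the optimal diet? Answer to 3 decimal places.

Drop leatherjackets once their profitability E₂/h₂ falls below the rate achievable on cutworms alone: E₂/h₂ = λE₁/(1 + λh₁).
Solve for λ: λE₁h₂ = E₂(1 + λh₁) → λ(E₁h₂ − E₂h₁) = E₂ → λ = E₂/(E₁h₂ − E₂h₁).
λ = 9.7/(14×16 − 9.7×15) = 9.7/78.5 = 0.1236 per s.

0.124 per s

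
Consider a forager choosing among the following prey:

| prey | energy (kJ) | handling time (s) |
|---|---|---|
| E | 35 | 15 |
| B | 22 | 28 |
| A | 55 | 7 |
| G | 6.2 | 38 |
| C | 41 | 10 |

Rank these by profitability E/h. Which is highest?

A

Profitability E/h (kJ/s): E = 35/15 = 2.33, B = 22/28 = 0.786, A = 55/7 = 7.86, G = 6.2/38 = 0.163, C = 41/10 = 4.1.
Ranked: A > C > E > B > G.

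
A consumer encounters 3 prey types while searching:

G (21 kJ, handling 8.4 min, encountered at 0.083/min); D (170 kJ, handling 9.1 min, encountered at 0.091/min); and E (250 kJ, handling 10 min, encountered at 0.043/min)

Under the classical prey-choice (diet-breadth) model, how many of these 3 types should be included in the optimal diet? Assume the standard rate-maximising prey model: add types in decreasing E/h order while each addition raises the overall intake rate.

2

E/h in descending order: E 25, D 18.7, G 2.5 kJ/min. The optimal diet is the largest prefix of this list for which every included type satisfies E_i/h_i > R on the types above it.
Rate on top 1: 7.517. D: 18.7 > 7.517 → include.
Rate on top 2: 11.61. G: 2.5 < 11.61 → exclude; stop.
Optimal diet: E, D — 2 of 3 types.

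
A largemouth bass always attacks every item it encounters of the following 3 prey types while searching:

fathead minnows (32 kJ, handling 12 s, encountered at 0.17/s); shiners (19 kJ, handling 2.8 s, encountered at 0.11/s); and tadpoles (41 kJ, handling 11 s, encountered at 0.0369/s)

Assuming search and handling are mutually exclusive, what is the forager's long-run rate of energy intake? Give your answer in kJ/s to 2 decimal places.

R = Σλ_iE_i / (1 + Σλ_ih_i)
Numerator: 0.17×32 + 0.11×19 + 0.0369×41 = 9.043
Denominator: 1 + 0.17×12 + 0.11×2.8 + 0.0369×11 = 3.754
R = 9.043/3.754 = 2.409 kJ/s

2.41 kJ/s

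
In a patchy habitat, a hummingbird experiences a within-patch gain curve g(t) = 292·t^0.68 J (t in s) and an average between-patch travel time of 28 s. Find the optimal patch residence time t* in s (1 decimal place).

Maximise g(t)/(T+t): set derivative to zero → g'(t)(T+t) = g(t).
g'(t) = 0.68·292·t^-0.32. Setting 0.68·292·t^-0.32 = 292·t^0.68/(28+t) gives 0.68(28+t) = t, so 0.32·t = 0.68×28.
t* = 0.68×28/0.32 = 59.5 s.

59.5 s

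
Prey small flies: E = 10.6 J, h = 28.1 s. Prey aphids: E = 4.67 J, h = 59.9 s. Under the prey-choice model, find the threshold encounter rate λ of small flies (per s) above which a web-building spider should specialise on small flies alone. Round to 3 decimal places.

Drop aphids once their profitability E₂/h₂ falls below the rate achievable on small flies alone: E₂/h₂ = λE₁/(1 + λh₁).
Solve for λ: λE₁h₂ = E₂(1 + λh₁) → λ(E₁h₂ − E₂h₁) = E₂ → λ = E₂/(E₁h₂ − E₂h₁).
λ = 4.67/(10.6×59.9 − 4.67×28.1) = 4.67/503.7 = 0.009271 per s.

0.009 per s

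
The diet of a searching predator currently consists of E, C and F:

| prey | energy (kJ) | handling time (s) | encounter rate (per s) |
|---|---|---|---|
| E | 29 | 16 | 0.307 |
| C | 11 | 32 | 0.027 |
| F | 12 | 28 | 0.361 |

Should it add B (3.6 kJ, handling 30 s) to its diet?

Intake rate on the current diet: R = (0.307×29 + 0.027×11 + 0.361×12) / (1 + 0.307×16 + 0.027×32 + 0.361×28) = 13.53/16.88 = 0.8015 kJ/s.
Profitability of B: 3.6/30 = 0.12 kJ/s.
Since 0.12 < R, time spent handling B is better spent searching.

No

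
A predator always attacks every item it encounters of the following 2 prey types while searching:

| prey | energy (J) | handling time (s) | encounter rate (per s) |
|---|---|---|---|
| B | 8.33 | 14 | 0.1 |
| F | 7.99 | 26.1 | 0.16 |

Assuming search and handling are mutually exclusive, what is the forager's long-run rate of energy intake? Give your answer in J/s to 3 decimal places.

0.321 J/s

R = (0.1×8.33 + 0.16×7.99) / (1 + 0.1×14 + 0.16×26.1) = 2.111/6.576 = 0.3211 J/s.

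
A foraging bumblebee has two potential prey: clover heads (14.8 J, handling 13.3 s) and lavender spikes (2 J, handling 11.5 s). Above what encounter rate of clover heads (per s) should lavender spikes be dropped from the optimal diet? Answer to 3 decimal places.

Drop lavender spikes once their profitability E₂/h₂ falls below the rate achievable on clover heads alone: E₂/h₂ = λE₁/(1 + λh₁).
Solve for λ: λE₁h₂ = E₂(1 + λh₁) → λ(E₁h₂ − E₂h₁) = E₂ → λ = E₂/(E₁h₂ − E₂h₁).
λ = 2/(14.8×11.5 − 2×13.3) = 2/143.6 = 0.01393 per s.

0.014 per s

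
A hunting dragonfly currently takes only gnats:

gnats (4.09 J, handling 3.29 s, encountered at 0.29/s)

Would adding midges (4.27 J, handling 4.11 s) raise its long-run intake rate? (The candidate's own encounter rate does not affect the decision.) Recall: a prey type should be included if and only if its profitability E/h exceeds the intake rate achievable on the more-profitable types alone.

Current rate: (0.29×4.09)/(1 + 0.29×3.29) = 0.607 J/s.
midges: E/h = 4.27/4.11 = 1.039 J/s.
Since 1.039 > R, including midges increases the long-run rate.

Yes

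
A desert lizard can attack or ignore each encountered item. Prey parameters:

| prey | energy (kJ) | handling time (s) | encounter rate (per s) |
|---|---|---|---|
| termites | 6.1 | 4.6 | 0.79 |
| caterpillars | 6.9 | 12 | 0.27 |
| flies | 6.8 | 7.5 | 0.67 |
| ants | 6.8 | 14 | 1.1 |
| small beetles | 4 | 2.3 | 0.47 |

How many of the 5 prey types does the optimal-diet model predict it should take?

Profitabilities (E/h, kJ/s): small beetles 1.74, termites 1.33, flies 0.907, caterpillars 0.575, ants 0.486. Add prey in this order while the next type's profitability exceeds the intake rate on those already taken.
Rate on top 1: 0.9034. termites: 1.33 > 0.9034 → include.
Rate on top 2: 1.172. flies: 0.907 < 1.172 → exclude; stop.
Optimal diet: small beetles, termites — 2 of 5 types.

2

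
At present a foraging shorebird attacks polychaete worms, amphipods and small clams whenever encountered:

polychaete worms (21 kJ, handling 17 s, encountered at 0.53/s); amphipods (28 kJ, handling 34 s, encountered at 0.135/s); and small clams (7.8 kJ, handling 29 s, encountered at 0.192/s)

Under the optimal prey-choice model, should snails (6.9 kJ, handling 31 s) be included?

No

Intake rate on the current diet: R = (0.53×21 + 0.135×28 + 0.192×7.8) / (1 + 0.53×17 + 0.135×34 + 0.192×29) = 16.41/20.17 = 0.8135 kJ/s.
snails: E/h = 6.9/31 = 0.2226 kJ/s.
0.2226 < 0.8135, so adding snails would lower the average — exclude it.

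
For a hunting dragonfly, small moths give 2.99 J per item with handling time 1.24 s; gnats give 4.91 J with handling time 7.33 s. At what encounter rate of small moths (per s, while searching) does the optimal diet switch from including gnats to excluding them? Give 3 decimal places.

0.310 per s

At the threshold, the rate on small moths alone equals the profitability of gnats: λ·2.99/(1 + λ·1.24) = 4.91/7.33 = 0.6698.
Rearranging, λ(2.99 − 0.6698×1.24) = 0.6698, so λ = 0.6698/2.159 = 0.3102 per s.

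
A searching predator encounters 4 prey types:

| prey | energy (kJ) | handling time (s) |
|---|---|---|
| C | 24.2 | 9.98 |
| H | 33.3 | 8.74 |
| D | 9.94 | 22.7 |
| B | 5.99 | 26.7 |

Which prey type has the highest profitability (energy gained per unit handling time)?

Profitability E/h (kJ/s): C = 24.2/9.98 = 2.42, H = 33.3/8.74 = 3.81, D = 9.94/22.7 = 0.438, B = 5.99/26.7 = 0.224.
Ranked: H > C > D > B.

H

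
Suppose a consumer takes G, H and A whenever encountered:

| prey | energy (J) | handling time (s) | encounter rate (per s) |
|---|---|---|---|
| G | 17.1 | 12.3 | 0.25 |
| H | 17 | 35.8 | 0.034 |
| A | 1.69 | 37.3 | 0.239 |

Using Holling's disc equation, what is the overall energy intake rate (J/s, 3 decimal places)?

0.370 J/s

Energy encountered per unit search time: 0.25×17.1 + 0.034×17 + 0.239×1.69 = 5.257 J/s.
Handling time per unit search time: 0.25×12.3 + 0.034×35.8 + 0.239×37.3 = 13.21.
Rate = 5.257/(1 + 13.21) = 0.37 J/s.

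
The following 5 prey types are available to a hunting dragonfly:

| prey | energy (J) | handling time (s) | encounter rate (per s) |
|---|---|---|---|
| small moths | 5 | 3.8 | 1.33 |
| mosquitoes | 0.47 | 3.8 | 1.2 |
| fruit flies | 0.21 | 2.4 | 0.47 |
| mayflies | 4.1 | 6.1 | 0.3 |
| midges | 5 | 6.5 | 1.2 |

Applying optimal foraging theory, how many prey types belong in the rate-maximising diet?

Rank by E/h (J/s): small moths 1.32, midges 0.769, mayflies 0.672, mosquitoes 0.124, fruit flies 0.0875. Include each in turn until the next type's E/h falls below the running intake rate.
Rate on top 1: 1.098. midges: 0.769 < 1.098 → exclude; stop.
Optimal diet: small moths — 1 of 5 types.

1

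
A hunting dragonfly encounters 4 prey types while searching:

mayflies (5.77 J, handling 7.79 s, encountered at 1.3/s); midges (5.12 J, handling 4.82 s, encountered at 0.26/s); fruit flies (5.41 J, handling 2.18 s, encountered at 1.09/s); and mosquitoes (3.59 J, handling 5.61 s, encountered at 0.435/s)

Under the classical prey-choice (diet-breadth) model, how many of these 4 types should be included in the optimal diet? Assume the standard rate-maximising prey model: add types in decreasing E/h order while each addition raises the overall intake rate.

Rank by E/h (J/s): fruit flies 2.48, midges 1.06, mayflies 0.741, mosquitoes 0.64. Include each in turn until the next type's E/h falls below the running intake rate.
Rate on top 1: 1.747. midges: 1.06 < 1.747 → exclude; stop.
Optimal diet: fruit flies — 1 of 4 types.

1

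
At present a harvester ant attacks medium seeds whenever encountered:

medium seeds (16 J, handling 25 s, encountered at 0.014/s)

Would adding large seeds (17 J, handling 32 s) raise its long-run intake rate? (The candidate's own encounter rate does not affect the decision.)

On medium seeds alone, R = ΣλE/(1+Σλh) = 0.224/1.35 = 0.1659 J/s.
Profitability of large seeds: 17/32 = 0.5312 J/s.
0.5312 > 0.1659, so adding large seeds raises the average — include it.

Yes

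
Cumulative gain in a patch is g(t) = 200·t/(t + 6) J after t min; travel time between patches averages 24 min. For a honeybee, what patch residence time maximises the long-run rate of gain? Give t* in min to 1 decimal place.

12.0 min

Maximise g(t)/(T+t): set derivative to zero → g'(t)(T+t) = g(t).
g'(t) = 200·6/(t + 6)². Setting 200·6/(t+6)² = 200t/[(t+6)(24+t)] gives 6(24+t) = t(t+6), so t² = 6×24 = 144.
t* = √144 = 12 min.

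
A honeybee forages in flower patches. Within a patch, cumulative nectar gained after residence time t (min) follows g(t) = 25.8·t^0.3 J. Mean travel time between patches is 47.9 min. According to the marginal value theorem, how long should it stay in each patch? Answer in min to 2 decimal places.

20.53 min

By the marginal value theorem, leave when the instantaneous gain rate g'(t) equals the habitat-wide average g(t)/(T + t).
g'(t) = 0.3·25.8·t^-0.7. Setting 0.3·25.8·t^-0.7 = 25.8·t^0.3/(47.9+t) gives 0.3(47.9+t) = t, so 0.70·t = 0.3×47.9.
t* = 0.3×47.9/0.70 = 20.53 min.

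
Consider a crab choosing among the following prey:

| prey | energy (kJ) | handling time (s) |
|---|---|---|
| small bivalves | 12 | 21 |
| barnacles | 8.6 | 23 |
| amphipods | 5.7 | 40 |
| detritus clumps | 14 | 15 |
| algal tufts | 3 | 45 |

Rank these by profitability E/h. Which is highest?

In descending order of E/h:
detritus clumps: 14/15 = 0.933 kJ/s
small bivalves: 12/21 = 0.571 kJ/s
barnacles: 8.6/23 = 0.374 kJ/s
amphipods: 5.7/40 = 0.143 kJ/s
algal tufts: 3/45 = 0.0667 kJ/s

detritus clumps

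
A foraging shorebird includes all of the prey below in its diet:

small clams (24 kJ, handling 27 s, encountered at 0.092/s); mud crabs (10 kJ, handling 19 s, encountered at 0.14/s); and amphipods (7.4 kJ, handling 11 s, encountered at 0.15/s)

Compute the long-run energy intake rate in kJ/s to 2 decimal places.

R = (0.092×24 + 0.14×10 + 0.15×7.4) / (1 + 0.092×27 + 0.14×19 + 0.15×11) = 4.718/7.794 = 0.6053 kJ/s.

0.61 kJ/s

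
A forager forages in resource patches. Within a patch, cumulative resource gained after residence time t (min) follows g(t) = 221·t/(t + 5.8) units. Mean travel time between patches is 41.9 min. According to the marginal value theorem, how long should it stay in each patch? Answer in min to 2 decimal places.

15.59 min

Optimal t* satisfies g'(t*) = g(t*)/(T + t*).
g'(t) = 221·5.8/(t + 5.8)². Setting 221·5.8/(t+5.8)² = 221t/[(t+5.8)(41.9+t)] gives 5.8(41.9+t) = t(t+5.8), so t² = 5.8×41.9 = 243.
t* = √243 = 15.59 min.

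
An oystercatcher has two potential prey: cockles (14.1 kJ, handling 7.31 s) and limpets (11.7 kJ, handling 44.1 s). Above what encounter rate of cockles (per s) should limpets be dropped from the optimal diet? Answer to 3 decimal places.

The zero-one rule: include limpets iff E₂/h₂ > λE₁/(1+λh₁). Equality gives the switch point.
λE₁h₂ = E₂ + λE₂h₁ ⇒ λ = E₂/(E₁h₂ − E₂h₁) = 11.7/(621.8 − 85.53) = 0.02182 per s.

0.022 per s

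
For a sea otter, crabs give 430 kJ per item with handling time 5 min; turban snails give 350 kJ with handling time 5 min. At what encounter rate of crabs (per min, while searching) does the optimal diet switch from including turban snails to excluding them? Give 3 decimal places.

0.875 per min

At the threshold, the rate on crabs alone equals the profitability of turban snails: λ·430/(1 + λ·5) = 350/5 = 70.
Rearranging, λ(430 − 70×5) = 70, so λ = 70/80 = 0.875 per min.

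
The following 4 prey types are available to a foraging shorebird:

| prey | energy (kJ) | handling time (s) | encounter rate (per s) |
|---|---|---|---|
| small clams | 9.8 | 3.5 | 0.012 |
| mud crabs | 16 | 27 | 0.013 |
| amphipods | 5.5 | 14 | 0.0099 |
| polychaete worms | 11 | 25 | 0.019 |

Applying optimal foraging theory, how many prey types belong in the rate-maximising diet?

4

Rank by E/h (kJ/s): small clams 2.8, mud crabs 0.593, polychaete worms 0.44, amphipods 0.393. Include each in turn until the next type's E/h falls below the running intake rate.
Rate on top 1: 0.1129. mud crabs: 0.593 > 0.1129 → include.
Rate on top 2: 0.2337. polychaete worms: 0.44 > 0.2337 → include.
Rate on top 3: 0.2862. amphipods: 0.393 > 0.2862 → include.
Optimal diet: small clams, mud crabs, polychaete worms, amphipods — 4 of 4 types.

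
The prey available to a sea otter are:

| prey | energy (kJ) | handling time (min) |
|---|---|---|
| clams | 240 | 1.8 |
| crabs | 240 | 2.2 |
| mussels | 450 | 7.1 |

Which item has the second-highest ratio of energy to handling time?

crabs

In descending order of E/h:
clams: 240/1.8 = 133 kJ/min
crabs: 240/2.2 = 109 kJ/min
mussels: 450/7.1 = 63.4 kJ/min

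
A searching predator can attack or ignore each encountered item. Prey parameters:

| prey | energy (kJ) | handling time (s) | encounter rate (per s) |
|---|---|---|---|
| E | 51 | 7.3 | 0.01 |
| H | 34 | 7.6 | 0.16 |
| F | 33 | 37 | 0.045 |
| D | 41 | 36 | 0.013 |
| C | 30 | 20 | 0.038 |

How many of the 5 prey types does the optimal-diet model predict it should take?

Rank by E/h (kJ/s): E 6.99, H 4.47, C 1.5, D 1.14, F 0.892. Include each in turn until the next type's E/h falls below the running intake rate.
Rate on top 1: 0.4753. H: 4.47 > 0.4753 → include.
Rate on top 2: 2.599. C: 1.5 < 2.599 → exclude; stop.
Optimal diet: E, H — 2 of 5 types.

2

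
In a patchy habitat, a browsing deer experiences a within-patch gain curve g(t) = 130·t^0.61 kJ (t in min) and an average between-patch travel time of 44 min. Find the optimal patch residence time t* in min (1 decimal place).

Optimal t* satisfies g'(t*) = g(t*)/(T + t*).
g'(t) = 0.61·130·t^-0.39. Setting 0.61·130·t^-0.39 = 130·t^0.61/(44+t) gives 0.61(44+t) = t, so 0.39·t = 0.61×44.
t* = 0.61×44/0.39 = 68.82 min.

68.8 min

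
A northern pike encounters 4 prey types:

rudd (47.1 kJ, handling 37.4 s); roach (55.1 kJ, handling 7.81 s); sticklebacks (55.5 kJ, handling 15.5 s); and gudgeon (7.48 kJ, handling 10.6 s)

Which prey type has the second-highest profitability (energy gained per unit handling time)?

sticklebacks

In descending order of E/h:
roach: 55.1/7.81 = 7.06 kJ/s
sticklebacks: 55.5/15.5 = 3.58 kJ/s
rudd: 47.1/37.4 = 1.26 kJ/s
gudgeon: 7.48/10.6 = 0.706 kJ/s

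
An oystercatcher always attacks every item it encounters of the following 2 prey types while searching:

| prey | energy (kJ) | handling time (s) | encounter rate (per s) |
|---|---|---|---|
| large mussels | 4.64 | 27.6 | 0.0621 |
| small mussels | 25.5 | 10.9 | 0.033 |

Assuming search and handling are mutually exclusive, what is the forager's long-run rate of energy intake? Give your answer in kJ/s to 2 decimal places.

0.37 kJ/s

R = Σλ_iE_i / (1 + Σλ_ih_i)
Numerator: 0.0621×4.64 + 0.033×25.5 = 1.13
Denominator: 1 + 0.0621×27.6 + 0.033×10.9 = 3.074
R = 1.13/3.074 = 0.3675 kJ/s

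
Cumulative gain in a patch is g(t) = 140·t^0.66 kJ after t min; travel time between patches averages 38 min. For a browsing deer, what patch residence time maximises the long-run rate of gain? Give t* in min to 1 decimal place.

73.8 min

Maximise g(t)/(T+t): set derivative to zero → g'(t)(T+t) = g(t).
g'(t) = 0.66·140·t^-0.34. Setting 0.66·140·t^-0.34 = 140·t^0.66/(38+t) gives 0.66(38+t) = t, so 0.34·t = 0.66×38.
t* = 0.66×38/0.34 = 73.76 min.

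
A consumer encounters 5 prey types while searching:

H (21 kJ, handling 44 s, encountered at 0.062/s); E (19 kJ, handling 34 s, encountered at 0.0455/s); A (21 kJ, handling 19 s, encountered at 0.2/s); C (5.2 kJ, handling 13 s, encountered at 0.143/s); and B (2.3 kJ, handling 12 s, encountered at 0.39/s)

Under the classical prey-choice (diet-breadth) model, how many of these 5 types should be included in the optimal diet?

1

Profitabilities (E/h, kJ/s): A 1.11, E 0.559, H 0.477, C 0.4, B 0.192. Add prey in this order while the next type's profitability exceeds the intake rate on those already taken.
Rate on top 1: 0.875. E: 0.559 < 0.875 → exclude; stop.
Optimal diet: A — 1 of 5 types.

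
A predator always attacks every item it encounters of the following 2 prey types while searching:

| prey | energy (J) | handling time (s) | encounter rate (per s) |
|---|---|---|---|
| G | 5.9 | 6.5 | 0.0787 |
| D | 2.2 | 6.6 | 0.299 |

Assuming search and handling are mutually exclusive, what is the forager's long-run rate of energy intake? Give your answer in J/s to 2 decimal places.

0.32 J/s

Energy encountered per unit search time: 0.0787×5.9 + 0.299×2.2 = 1.122 J/s.
Handling time per unit search time: 0.0787×6.5 + 0.299×6.6 = 2.485.
Rate = 1.122/(1 + 2.485) = 0.322 J/s.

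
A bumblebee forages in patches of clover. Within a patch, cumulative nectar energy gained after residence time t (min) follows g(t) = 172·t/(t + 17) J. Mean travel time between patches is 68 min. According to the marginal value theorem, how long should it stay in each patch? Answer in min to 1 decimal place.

34.0 min

Optimal t* satisfies g'(t*) = g(t*)/(T + t*).
g'(t) = 172·17/(t + 17)². Setting 172·17/(t+17)² = 172t/[(t+17)(68+t)] gives 17(68+t) = t(t+17), so t² = 17×68 = 1156.
t* = √1156 = 34 min.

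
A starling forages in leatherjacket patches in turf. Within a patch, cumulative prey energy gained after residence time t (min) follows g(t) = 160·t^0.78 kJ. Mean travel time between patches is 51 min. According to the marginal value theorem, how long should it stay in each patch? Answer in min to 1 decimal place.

Optimal t* satisfies g'(t*) = g(t*)/(T + t*).
g'(t) = 0.78·160·t^-0.22. Setting 0.78·160·t^-0.22 = 160·t^0.78/(51+t) gives 0.78(51+t) = t, so 0.22·t = 0.78×51.
t* = 0.78×51/0.22 = 180.8 min.

180.8 min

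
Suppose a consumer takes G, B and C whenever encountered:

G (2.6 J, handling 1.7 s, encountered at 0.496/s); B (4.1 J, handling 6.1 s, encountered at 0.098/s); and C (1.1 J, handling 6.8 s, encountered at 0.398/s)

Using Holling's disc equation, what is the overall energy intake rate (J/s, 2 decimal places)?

0.41 J/s

R = (0.496×2.6 + 0.098×4.1 + 0.398×1.1) / (1 + 0.496×1.7 + 0.098×6.1 + 0.398×6.8) = 2.129/5.147 = 0.4136 J/s.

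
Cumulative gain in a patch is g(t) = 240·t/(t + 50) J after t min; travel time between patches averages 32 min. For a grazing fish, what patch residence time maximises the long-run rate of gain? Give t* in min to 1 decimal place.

Optimal t* satisfies g'(t*) = g(t*)/(T + t*).
g'(t) = 240·50/(t + 50)². Setting 240·50/(t+50)² = 240t/[(t+50)(32+t)] gives 50(32+t) = t(t+50), so t² = 50×32 = 1600.
t* = √1600 = 40 min.

40.0 min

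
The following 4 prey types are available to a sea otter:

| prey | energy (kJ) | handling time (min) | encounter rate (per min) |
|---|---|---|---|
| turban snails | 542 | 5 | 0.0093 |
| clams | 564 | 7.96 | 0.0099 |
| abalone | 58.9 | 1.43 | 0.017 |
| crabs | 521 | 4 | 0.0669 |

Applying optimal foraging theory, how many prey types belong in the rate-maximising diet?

4

E/h in descending order: crabs 130, turban snails 108, clams 70.9, abalone 41.2 kJ/min. The optimal diet is the largest prefix of this list for which every included type satisfies E_i/h_i > R on the types above it.
Rate on top 1: 27.5. turban snails: 108 > 27.5 → include.
Rate on top 2: 30.36. clams: 70.9 > 30.36 → include.
Rate on top 3: 32.65. abalone: 41.2 > 32.65 → include.
Optimal diet: crabs, turban snails, clams, abalone — 4 of 4 types.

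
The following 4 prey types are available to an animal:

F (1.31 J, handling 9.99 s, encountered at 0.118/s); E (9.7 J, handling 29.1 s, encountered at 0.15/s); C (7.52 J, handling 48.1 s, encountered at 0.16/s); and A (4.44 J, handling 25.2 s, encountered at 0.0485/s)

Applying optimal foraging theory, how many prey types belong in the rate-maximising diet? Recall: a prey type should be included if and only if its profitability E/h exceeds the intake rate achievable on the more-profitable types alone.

E/h in descending order: E 0.333, A 0.176, C 0.156, F 0.131 J/s. The optimal diet is the largest prefix of this list for which every included type satisfies E_i/h_i > R on the types above it.
Rate on top 1: 0.2712. A: 0.176 < 0.2712 → exclude; stop.
Optimal diet: E — 1 of 4 types.

1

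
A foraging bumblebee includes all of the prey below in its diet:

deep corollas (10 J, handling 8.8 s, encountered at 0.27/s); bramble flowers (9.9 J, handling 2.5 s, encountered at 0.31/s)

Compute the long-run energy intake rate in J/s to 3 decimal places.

R = (0.27×10 + 0.31×9.9) / (1 + 0.27×8.8 + 0.31×2.5) = 5.769/4.151 = 1.39 J/s.

1.390 J/s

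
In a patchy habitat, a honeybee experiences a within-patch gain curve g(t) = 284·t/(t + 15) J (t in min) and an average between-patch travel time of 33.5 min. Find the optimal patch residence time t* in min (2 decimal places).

22.42 min

By the marginal value theorem, leave when the instantaneous gain rate g'(t) equals the habitat-wide average g(t)/(T + t).
g'(t) = 284·15/(t + 15)². Setting 284·15/(t+15)² = 284t/[(t+15)(33.5+t)] gives 15(33.5+t) = t(t+15), so t² = 15×33.5 = 502.5.
t* = √502.5 = 22.42 min.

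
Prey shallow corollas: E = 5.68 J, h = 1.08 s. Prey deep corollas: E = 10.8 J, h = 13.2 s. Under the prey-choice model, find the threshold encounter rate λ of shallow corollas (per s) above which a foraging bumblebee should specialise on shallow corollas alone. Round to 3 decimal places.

0.171 per s

At the threshold, the rate on shallow corollas alone equals the profitability of deep corollas: λ·5.68/(1 + λ·1.08) = 10.8/13.2 = 0.8182.
Rearranging, λ(5.68 − 0.8182×1.08) = 0.8182, so λ = 0.8182/4.796 = 0.1706 per s.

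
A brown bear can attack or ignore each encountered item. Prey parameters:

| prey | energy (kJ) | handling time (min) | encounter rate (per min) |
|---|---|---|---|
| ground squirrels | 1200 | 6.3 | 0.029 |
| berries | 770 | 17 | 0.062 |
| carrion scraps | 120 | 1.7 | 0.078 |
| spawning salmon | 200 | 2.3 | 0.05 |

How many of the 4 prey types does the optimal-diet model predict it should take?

4

Rank by E/h (kJ/min): ground squirrels 190, spawning salmon 87, carrion scraps 70.6, berries 45.3. Include each in turn until the next type's E/h falls below the running intake rate.
Rate on top 1: 29.42. spawning salmon: 87 > 29.42 → include.
Rate on top 2: 34.52. carrion scraps: 70.6 > 34.52 → include.
Rate on top 3: 37.87. berries: 45.3 > 37.87 → include.
Optimal diet: ground squirrels, spawning salmon, carrion scraps, berries — 4 of 4 types.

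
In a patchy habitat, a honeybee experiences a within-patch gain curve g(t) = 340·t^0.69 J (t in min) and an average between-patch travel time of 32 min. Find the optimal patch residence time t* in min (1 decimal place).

Optimal t* satisfies g'(t*) = g(t*)/(T + t*).
g'(t) = 0.69·340·t^-0.31. Setting 0.69·340·t^-0.31 = 340·t^0.69/(32+t) gives 0.69(32+t) = t, so 0.31·t = 0.69×32.
t* = 0.69×32/0.31 = 71.23 min.

71.2 min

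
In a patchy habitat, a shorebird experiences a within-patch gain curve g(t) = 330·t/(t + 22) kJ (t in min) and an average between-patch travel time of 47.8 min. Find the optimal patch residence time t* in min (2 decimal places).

32.43 min

By the marginal value theorem, leave when the instantaneous gain rate g'(t) equals the habitat-wide average g(t)/(T + t).
g'(t) = 330·22/(t + 22)². Setting 330·22/(t+22)² = 330t/[(t+22)(47.8+t)] gives 22(47.8+t) = t(t+22), so t² = 22×47.8 = 1052.
t* = √1052 = 32.43 min.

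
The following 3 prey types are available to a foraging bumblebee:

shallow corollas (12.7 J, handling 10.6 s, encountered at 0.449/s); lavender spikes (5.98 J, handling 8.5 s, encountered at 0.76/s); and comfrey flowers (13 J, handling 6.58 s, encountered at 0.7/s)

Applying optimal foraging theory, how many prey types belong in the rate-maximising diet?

Rank by E/h (J/s): comfrey flowers 1.98, shallow corollas 1.2, lavender spikes 0.704. Include each in turn until the next type's E/h falls below the running intake rate.
Rate on top 1: 1.623. shallow corollas: 1.2 < 1.623 → exclude; stop.
Optimal diet: comfrey flowers — 1 of 3 types.

1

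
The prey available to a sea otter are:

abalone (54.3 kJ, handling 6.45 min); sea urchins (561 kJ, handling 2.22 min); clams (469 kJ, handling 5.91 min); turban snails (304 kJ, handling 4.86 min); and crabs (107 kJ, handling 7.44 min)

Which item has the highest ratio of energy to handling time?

In descending order of E/h:
sea urchins: 561/2.22 = 253 kJ/min
clams: 469/5.91 = 79.4 kJ/min
turban snails: 304/4.86 = 62.6 kJ/min
crabs: 107/7.44 = 14.4 kJ/min
abalone: 54.3/6.45 = 8.42 kJ/min

sea urchins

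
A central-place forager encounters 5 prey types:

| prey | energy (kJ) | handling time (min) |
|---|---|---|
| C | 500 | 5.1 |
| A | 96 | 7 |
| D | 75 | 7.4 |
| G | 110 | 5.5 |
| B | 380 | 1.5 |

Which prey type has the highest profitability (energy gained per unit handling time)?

In descending order of E/h:
B: 380/1.5 = 253 kJ/min
C: 500/5.1 = 98 kJ/min
G: 110/5.5 = 20 kJ/min
A: 96/7 = 13.7 kJ/min
D: 75/7.4 = 10.1 kJ/min

B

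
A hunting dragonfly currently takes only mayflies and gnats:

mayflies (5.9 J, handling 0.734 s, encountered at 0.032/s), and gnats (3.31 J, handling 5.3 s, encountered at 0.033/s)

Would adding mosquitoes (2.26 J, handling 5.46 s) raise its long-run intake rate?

Current rate: (0.032×5.9 + 0.033×3.31)/(1 + 0.032×0.734 + 0.033×5.3) = 0.2487 J/s.
Profitability of mosquitoes: 2.26/5.46 = 0.4139 J/s.
0.4139 > 0.2487, so adding mosquitoes raises the average — include it.

Yes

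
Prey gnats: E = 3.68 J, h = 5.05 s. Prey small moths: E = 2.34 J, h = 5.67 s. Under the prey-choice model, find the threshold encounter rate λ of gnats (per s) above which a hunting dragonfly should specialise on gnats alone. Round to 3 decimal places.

0.259 per s

Drop small moths once their profitability E₂/h₂ falls below the rate achievable on gnats alone: E₂/h₂ = λE₁/(1 + λh₁).
Solve for λ: λE₁h₂ = E₂(1 + λh₁) → λ(E₁h₂ − E₂h₁) = E₂ → λ = E₂/(E₁h₂ − E₂h₁).
λ = 2.34/(3.68×5.67 − 2.34×5.05) = 2.34/9.049 = 0.2586 per s.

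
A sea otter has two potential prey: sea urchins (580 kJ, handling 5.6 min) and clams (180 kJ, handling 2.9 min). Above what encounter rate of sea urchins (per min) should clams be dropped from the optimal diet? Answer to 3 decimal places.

The zero-one rule: include clams iff E₂/h₂ > λE₁/(1+λh₁). Equality gives the switch point.
λE₁h₂ = E₂ + λE₂h₁ ⇒ λ = E₂/(E₁h₂ − E₂h₁) = 180/(1682 − 1008) = 0.2671 per min.

0.267 per min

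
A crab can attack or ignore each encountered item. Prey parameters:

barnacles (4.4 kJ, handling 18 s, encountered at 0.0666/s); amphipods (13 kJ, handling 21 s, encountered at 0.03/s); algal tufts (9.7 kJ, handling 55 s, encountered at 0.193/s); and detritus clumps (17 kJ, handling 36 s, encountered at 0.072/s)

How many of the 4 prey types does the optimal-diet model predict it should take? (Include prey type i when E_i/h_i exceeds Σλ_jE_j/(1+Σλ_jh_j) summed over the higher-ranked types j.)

E/h in descending order: amphipods 0.619, detritus clumps 0.472, barnacles 0.244, algal tufts 0.176 kJ/s. The optimal diet is the largest prefix of this list for which every included type satisfies E_i/h_i > R on the types above it.
Rate on top 1: 0.2393. detritus clumps: 0.472 > 0.2393 → include.
Rate on top 2: 0.3823. barnacles: 0.244 < 0.3823 → exclude; stop.
Optimal diet: amphipods, detritus clumps — 2 of 4 types.

2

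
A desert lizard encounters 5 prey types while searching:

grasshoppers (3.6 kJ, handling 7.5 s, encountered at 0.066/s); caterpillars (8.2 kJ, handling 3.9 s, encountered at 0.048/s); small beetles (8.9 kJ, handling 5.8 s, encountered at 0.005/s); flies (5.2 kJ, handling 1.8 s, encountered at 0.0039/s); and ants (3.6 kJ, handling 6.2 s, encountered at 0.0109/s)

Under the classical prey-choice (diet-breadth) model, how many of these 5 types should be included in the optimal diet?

Rank by E/h (kJ/s): flies 2.89, caterpillars 2.1, small beetles 1.53, ants 0.581, grasshoppers 0.48. Include each in turn until the next type's E/h falls below the running intake rate.
Rate on top 1: 0.02014. caterpillars: 2.1 > 0.02014 → include.
Rate on top 2: 0.3466. small beetles: 1.53 > 0.3466 → include.
Rate on top 3: 0.3747. ants: 0.581 > 0.3747 → include.
Rate on top 4: 0.3855. grasshoppers: 0.48 > 0.3855 → include.
Optimal diet: flies, caterpillars, small beetles, ants, grasshoppers — 5 of 5 types.

5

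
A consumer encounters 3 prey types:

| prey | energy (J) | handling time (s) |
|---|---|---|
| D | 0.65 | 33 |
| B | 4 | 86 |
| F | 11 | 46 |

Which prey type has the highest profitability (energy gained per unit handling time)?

F

In descending order of E/h:
F: 11/46 = 0.239 J/s
B: 4/86 = 0.0465 J/s
D: 0.65/33 = 0.0197 J/s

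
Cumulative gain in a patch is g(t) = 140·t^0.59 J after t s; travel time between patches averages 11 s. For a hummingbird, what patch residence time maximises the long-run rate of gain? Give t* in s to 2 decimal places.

15.83 s

By the marginal value theorem, leave when the instantaneous gain rate g'(t) equals the habitat-wide average g(t)/(T + t).
g'(t) = 0.59·140·t^-0.41. Setting 0.59·140·t^-0.41 = 140·t^0.59/(11+t) gives 0.59(11+t) = t, so 0.41·t = 0.59×11.
t* = 0.59×11/0.41 = 15.83 s.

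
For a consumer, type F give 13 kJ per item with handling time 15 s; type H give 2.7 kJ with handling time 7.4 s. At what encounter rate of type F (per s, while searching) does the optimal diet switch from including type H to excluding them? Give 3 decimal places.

The zero-one rule: include type H iff E₂/h₂ > λE₁/(1+λh₁). Equality gives the switch point.
λE₁h₂ = E₂ + λE₂h₁ ⇒ λ = E₂/(E₁h₂ − E₂h₁) = 2.7/(96.2 − 40.5) = 0.04847 per s.

0.048 per s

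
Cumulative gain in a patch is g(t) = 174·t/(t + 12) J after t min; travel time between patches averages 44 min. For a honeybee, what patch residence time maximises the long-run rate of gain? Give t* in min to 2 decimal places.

22.98 min

Optimal t* satisfies g'(t*) = g(t*)/(T + t*).
g'(t) = 174·12/(t + 12)². Setting 174·12/(t+12)² = 174t/[(t+12)(44+t)] gives 12(44+t) = t(t+12), so t² = 12×44 = 528.
t* = √528 = 22.98 min.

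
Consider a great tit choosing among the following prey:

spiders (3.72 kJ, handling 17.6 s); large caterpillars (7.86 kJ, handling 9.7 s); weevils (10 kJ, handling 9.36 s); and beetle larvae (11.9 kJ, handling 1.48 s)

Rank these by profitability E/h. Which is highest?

beetle larvae

Profitability E/h (kJ/s): spiders = 3.72/17.6 = 0.211, large caterpillars = 7.86/9.7 = 0.81, weevils = 10/9.36 = 1.07, beetle larvae = 11.9/1.48 = 8.04.
Ranked: beetle larvae > weevils > large caterpillars > spiders.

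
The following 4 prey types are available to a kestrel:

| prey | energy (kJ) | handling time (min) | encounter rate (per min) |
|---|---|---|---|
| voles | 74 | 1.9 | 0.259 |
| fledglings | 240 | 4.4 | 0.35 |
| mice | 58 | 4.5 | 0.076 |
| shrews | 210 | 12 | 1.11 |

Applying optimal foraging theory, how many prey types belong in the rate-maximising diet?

2

Profitabilities (E/h, kJ/min): fledglings 54.5, voles 38.9, shrews 17.5, mice 12.9. Add prey in this order while the next type's profitability exceeds the intake rate on those already taken.
Rate on top 1: 33.07. voles: 38.9 > 33.07 → include.
Rate on top 2: 34.02. shrews: 17.5 < 34.02 → exclude; stop.
Optimal diet: fledglings, voles — 2 of 4 types.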